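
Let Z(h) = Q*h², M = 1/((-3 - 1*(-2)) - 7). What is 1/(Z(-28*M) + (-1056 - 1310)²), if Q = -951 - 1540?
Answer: 4/22269765 ≈ 1.7962e-7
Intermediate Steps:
M = -⅛ (M = 1/((-3 + 2) - 7) = 1/(-1 - 7) = 1/(-8) = -⅛ ≈ -0.12500)
Q = -2491
Z(h) = -2491*h²
1/(Z(-28*M) + (-1056 - 1310)²) = 1/(-2491*(-28*(-⅛))² + (-1056 - 1310)²) = 1/(-2491*(7/2)² + (-2366)²) = 1/(-2491*49/4 + 5597956) = 1/(-122059/4 + 5597956) = 1/(22269765/4) = 4/22269765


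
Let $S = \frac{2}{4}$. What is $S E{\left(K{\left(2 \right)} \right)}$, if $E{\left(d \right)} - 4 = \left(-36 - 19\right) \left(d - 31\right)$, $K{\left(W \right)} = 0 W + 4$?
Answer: $\frac{1489}{2} \approx 744.5$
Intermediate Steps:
$K{\left(W \right)} = 4$ ($K{\left(W \right)} = 0 + 4 = 4$)
$S = \frac{1}{2}$ ($S = 2 \cdot \frac{1}{4} = \frac{1}{2} \approx 0.5$)
$E{\left(d \right)} = 1709 - 55 d$ ($E{\left(d \right)} = 4 + \left(-36 - 19\right) \left(d - 31\right) = 4 - 55 \left(-31 + d\right) = 4 - \left(-1705 + 55 d\right) = 1709 - 55 d$)
$S E{\left(K{\left(2 \right)} \right)} = \frac{1709 - 220}{2} = \frac{1}{2} \cdot 1489 = \frac{1489}{2}$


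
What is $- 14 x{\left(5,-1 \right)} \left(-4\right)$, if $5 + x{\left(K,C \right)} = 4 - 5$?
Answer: $-336$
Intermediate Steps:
$x{\left(K,C \right)} = -6$ ($x{\left(K,C \right)} = -5 + \left(4 - 5\right) = -5 - 1 = -6$)
$- 14 x{\left(5,-1 \right)} \left(-4\right) = \left(-14\right) \left(-6\right) \left(-4\right) = 84 \left(-4\right) = -336$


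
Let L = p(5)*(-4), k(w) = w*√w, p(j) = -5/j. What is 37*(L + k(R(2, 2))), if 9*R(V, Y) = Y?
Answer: 148 + 74*√2/27 ≈ 151.88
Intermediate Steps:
R(V, Y) = Y/9
k(w) = w^(3/2)
L = 4 (L = -5/5*(-4) = -5*⅕*(-4) = -1*(-4) = 4)
37*(L + k(R(2, 2))) = 37*(4 + ((⅑)*2)^(3/2)) = 37*(4 + (2/9)^(3/2)) = 37*(4 + 2*√2/27) = 148 + 74*√2/27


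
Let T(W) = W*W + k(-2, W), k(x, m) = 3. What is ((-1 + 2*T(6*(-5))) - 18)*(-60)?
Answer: -107220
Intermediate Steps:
T(W) = 3 + W**2 (T(W) = W*W + 3 = W**2 + 3 = 3 + W**2)
((-1 + 2*T(6*(-5))) - 18)*(-60) = ((-1 + 2*(3 + (6*(-5))**2)) - 18)*(-60) = ((-1 + 2*(3 + (-30)**2)) - 18)*(-60) = ((-1 + 2*(3 + 900)) - 18)*(-60) = ((-1 + 2*903) - 18)*(-60) = ((-1 + 1806) - 18)*(-60) = (1805 - 18)*(-60) = 1787*(-60) = -107220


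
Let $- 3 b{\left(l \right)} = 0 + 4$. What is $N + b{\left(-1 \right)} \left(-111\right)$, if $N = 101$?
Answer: $249$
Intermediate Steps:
$b{\left(l \right)} = - \frac{4}{3}$ ($b{\left(l \right)} = - \frac{0 + 4}{3} = \left(- \frac{1}{3}\right) 4 = - \frac{4}{3}$)
$N + b{\left(-1 \right)} \left(-111\right) = 101 - -148 = 101 + 148 = 249$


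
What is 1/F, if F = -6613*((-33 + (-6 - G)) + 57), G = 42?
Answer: 1/158712 ≈ 6.3007e-6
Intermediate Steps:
F = 158712 (F = -6613*((-33 + (-6 - 1*42)) + 57) = -6613*((-33 + (-6 - 42)) + 57) = -6613*((-33 - 48) + 57) = -6613*(-81 + 57) = -6613*(-24) = 158712)
1/F = 1/158712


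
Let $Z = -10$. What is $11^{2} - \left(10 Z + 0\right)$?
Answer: $221$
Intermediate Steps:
$11^{2} - \left(10 Z + 0\right) = 11^{2} - \left(10 \left(-10\right) + 0\right) = 121 - \left(-100 + 0\right) = 121 - -100 = 121 + 100 = 221$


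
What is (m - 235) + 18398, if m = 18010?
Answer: 36173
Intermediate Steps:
(m - 235) + 18398 = (18010 - 235) + 18398 = 17775 + 18398 = 36173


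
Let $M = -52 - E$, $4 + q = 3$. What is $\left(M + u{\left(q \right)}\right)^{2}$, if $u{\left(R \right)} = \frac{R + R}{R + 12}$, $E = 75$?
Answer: $\frac{1957201}{121} \approx 16175.0$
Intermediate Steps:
$q = -1$ ($q = -4 + 3 = -1$)
$M = -127$ ($M = -52 - 75 = -127$)
$u{\left(R \right)} = \frac{2 R}{12 + R}$
$\left(M + u{\left(q \right)}\right)^{2} = \left(-127 + 2 \left(-1\right) \frac{1}{12 - 1}\right)^{2} = \left(-127 + 2 \left(-1\right) \frac{1}{11}\right)^{2} = \left(-127 - \frac{2}{11}\right)^{2} = \left(- \frac{1399}{11}\right)^{2} = \frac{1957201}{121}$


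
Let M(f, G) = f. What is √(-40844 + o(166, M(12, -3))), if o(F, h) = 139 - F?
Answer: I*√40871 ≈ 202.17*I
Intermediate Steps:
√(-40844 + o(166, M(12, -3))) = √(-40844 + (139 - 1*166)) = √(-40844 + (139 - 166)) = √(-40844 - 27) = √(-40871) = I*√40871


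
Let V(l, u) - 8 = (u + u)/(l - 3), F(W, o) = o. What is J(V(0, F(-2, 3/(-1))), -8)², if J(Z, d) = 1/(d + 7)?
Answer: 1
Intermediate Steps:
V(l, u) = 8 + 2*u/(-3 + l) (V(l, u) = 8 + (u + u)/(l - 3) = 8 + (2*u)/(-3 + l) = 8 + 2*u/(-3 + l))
J(Z, d) = 1/(7 + d)
J(V(0, F(-2, 3/(-1))), -8)² = (1/(7 - 8))² = (1/(-1))² = (-1)² = 1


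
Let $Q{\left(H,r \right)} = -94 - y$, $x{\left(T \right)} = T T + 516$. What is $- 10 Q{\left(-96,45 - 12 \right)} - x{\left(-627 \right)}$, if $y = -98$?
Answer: $-393685$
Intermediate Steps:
$x{\left(T \right)} = 516 + T^{2}$ ($x{\left(T \right)} = T^{2} + 516 = 516 + T^{2}$)
$Q{\left(H,r \right)} = 4$ ($Q{\left(H,r \right)} = -94 - -98 = -94 + 98 = 4$)
$- 10 Q{\left(-96,45 - 12 \right)} - x{\left(-627 \right)} = \left(-10\right) 4 - \left(516 + \left(-627\right)^{2}\right) = -40 - \left(516 + 393129\right) = -40 - 393645 = -393685$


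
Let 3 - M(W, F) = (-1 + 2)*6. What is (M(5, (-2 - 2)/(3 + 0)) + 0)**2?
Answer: 9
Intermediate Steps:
M(W, F) = -3 (M(W, F) = 3 - (-1 + 2)*6 = 3 - 6 = -3)
(M(5, (-2 - 2)/(3 + 0)) + 0)**2 = (-3 + 0)**2 = (-3)**2 = 9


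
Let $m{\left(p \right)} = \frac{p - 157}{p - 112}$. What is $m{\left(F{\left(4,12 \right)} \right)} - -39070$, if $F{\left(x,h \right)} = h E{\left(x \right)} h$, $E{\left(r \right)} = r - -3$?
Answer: $\frac{35007571}{896} \approx 39071.0$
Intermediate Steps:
$E{\left(r \right)} = 3 + r$ ($E{\left(r \right)} = r + 3 = 3 + r$)
$F{\left(x,h \right)} = h^{2} \left(3 + x\right)$ ($F{\left(x,h \right)} = h \left(3 + x\right) h = h^{2} \left(3 + x\right)$)
$m{\left(p \right)} = \frac{-157 + p}{-112 + p}$
$m{\left(F{\left(4,12 \right)} \right)} - -39070 = \frac{-157 + 12^{2} \left(3 + 4\right)}{-112 + 12^{2} \left(3 + 4\right)} - -39070 = \frac{-157 + 144 \cdot 7}{-112 + 144 \cdot 7} + 39070 = \frac{-157 + 1008}{-112 + 1008} + 39070 = \frac{1}{896} \cdot 851 + 39070 = \frac{851}{896} + 39070 = \frac{35007571}{896}$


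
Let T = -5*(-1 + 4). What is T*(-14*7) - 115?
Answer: 1355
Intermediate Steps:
T = -15 (T = -5*3 = -15)
T*(-14*7) - 115 = -(-210)*7 - 115 = -15*(-98) - 115 = 1470 - 115 = 1355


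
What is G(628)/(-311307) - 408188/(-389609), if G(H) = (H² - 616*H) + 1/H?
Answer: 7087019259797/6924442693524 ≈ 1.0235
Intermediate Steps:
G(H) = 1/H + H² - 616*H
G(628)/(-311307) - 408188/(-389609) = ((1 + 628²*(-616 + 628))/628)/(-311307) - 408188/(-389609) = ((1 + 394384*12)/628)*(-1/311307) - 408188*(-1/389609) = ((1 + 4732608)/628)*(-1/311307) + 37108/35419 = ((1/628)*4732609)*(-1/311307) + 37108/35419 = (4732609/628)*(-1/311307) + 37108/35419 = -4732609/195500796 + 37108/35419 = 7087019259797/6924442693524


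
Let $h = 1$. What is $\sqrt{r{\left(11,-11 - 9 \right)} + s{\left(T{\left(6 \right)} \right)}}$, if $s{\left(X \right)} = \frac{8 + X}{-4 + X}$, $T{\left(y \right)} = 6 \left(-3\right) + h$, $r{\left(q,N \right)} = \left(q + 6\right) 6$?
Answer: $\frac{\sqrt{5019}}{7} \approx 10.121$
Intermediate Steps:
$r{\left(q,N \right)} = 36 + 6 q$ ($r{\left(q,N \right)} = \left(6 + q\right) 6 = 36 + 6 q$)
$T{\left(y \right)} = -17$ ($T{\left(y \right)} = 6 \left(-3\right) + 1 = -18 + 1 = -17$)
$s{\left(X \right)} = \frac{8 + X}{-4 + X}$
$\sqrt{r{\left(11,-11 - 9 \right)} + s{\left(T{\left(6 \right)} \right)}} = \sqrt{\left(36 + 6 \cdot 11\right) + \frac{8 - 17}{-4 - 17}} = \sqrt{\left(36 + 66\right) + \frac{1}{-21} \left(-9\right)} = \sqrt{102 - - \frac{3}{7}} = \sqrt{102 + \frac{3}{7}} = \sqrt{\frac{717}{7}} = \frac{\sqrt{5019}}{7}$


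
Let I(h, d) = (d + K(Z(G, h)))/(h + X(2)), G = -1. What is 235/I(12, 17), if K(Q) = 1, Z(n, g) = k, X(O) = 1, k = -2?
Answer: 3055/18 ≈ 169.72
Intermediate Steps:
Z(n, g) = -2
I(h, d) = (1 + d)/(1 + h) (I(h, d) = (d + 1)/(h + 1) = (1 + d)/(1 + h))
235/I(12, 17) = 235/(((1 + 17)/(1 + 12))) = 235/((18/13)) = 235/(((1/13)*18)) = 235/(18/13) = 235*(13/18) = 3055/18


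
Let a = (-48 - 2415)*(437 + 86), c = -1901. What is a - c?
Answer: -1286248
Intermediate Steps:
a = -1288149 (a = -2463*523 = -1288149)
a - c = -1288149 - 1*(-1901) = -1288149 + 1901 = -1286248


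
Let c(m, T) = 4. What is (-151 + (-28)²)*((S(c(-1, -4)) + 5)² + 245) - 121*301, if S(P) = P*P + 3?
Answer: 483272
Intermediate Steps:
S(P) = 3 + P² (S(P) = P² + 3 = 3 + P²)
(-151 + (-28)²)*((S(c(-1, -4)) + 5)² + 245) - 121*301 = (-151 + (-28)²)*(((3 + 4²) + 5)² + 245) - 121*301 = (-151 + 784)*(((3 + 16) + 5)² + 245) - 36421 = 633*((19 + 5)² + 245) - 36421 = 633*(24² + 245) - 36421 = 633*(576 + 245) - 36421 = 633*821 - 36421 = 519693 - 36421 = 483272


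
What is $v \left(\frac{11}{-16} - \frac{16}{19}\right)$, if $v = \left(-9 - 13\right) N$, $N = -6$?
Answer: $- \frac{15345}{76} \approx -201.91$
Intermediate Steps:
$v = 132$ ($v = \left(-9 - 13\right) \left(-6\right) = \left(-22\right) \left(-6\right) = 132$)
$v \left(\frac{11}{-16} - \frac{16}{19}\right) = 132 \left(\frac{11}{-16} - \frac{16}{19}\right) = 132 \left(11 \left(- \frac{1}{16}\right) - \frac{16}{19}\right) = 132 \left(- \frac{11}{16} - \frac{16}{19}\right) = 132 \left(- \frac{465}{304}\right) = - \frac{15345}{76}$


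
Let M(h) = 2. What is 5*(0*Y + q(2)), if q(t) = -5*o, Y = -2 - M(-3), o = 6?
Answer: -150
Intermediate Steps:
Y = -4 (Y = -2 - 1*2 = -2 - 2 = -4)
q(t) = -30 (q(t) = -5*6 = -30)
5*(0*Y + q(2)) = 5*(0*(-4) - 30) = 5*(0 - 30) = 5*(-30) = -150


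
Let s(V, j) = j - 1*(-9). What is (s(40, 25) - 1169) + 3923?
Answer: 2788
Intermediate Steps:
s(V, j) = 9 + j (s(V, j) = j + 9 = 9 + j)
(s(40, 25) - 1169) + 3923 = ((9 + 25) - 1169) + 3923 = (34 - 1169) + 3923 = -1135 + 3923 = 2788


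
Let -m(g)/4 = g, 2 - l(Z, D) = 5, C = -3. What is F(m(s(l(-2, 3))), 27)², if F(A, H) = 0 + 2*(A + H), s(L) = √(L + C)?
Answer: 2532 - 864*I*√6 ≈ 2532.0 - 2116.4*I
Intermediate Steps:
l(Z, D) = -3 (l(Z, D) = 2 - 1*5 = 2 - 5 = -3)
s(L) = √(-3 + L) (s(L) = √(L - 3) = √(-3 + L))
m(g) = -4*g
F(A, H) = 2*A + 2*H (F(A, H) = 0 + (2*A + 2*H) = 2*A + 2*H)
F(m(s(l(-2, 3))), 27)² = (2*(-4*√(-3 - 3)) + 2*27)² = (2*(-4*I*√6) + 54)² = (-8*I*√6 + 54)² = (54 - 8*I*√6)²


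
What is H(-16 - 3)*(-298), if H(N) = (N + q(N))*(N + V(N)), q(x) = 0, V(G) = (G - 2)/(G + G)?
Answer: -104449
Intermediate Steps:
V(G) = (-2 + G)/(2*G) (V(G) = (-2 + G)/((2*G)) = (-2 + G)*(1/(2*G)) = (-2 + G)/(2*G))
H(N) = N*(N + (-2 + N)/(2*N)) (H(N) = (N + 0)*(N + (-2 + N)/(2*N)) = N*(N + (-2 + N)/(2*N)))
H(-16 - 3)*(-298) = (-1 + (-16 - 3)**2 + (-16 - 3)/2)*(-298) = (-1 + (-19)**2 + (1/2)*(-19))*(-298) = (-1 + 361 - 19/2)*(-298) = (701/2)*(-298) = -104449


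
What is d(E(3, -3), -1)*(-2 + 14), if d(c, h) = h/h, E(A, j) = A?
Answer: 12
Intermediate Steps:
d(c, h) = 1
d(E(3, -3), -1)*(-2 + 14) = 1*(-2 + 14) = 1*12 = 12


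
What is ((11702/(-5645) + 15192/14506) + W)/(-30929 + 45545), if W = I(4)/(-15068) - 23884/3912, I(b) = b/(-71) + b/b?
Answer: -152742316224814457/313063890101542228320 ≈ -0.00048790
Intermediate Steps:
I(b) = 1 - b/71 (I(b) = b*(-1/71) + 1 = -b/71 + 1 = 1 - b/71)
W = -3194004257/523145892 (W = (1 - 1/71*4)/(-15068) - 23884/3912 = (1 - 4/71)*(-1/15068) - 23884*1/3912 = (67/71)*(-1/15068) - 5971/978 = -67/1069828 - 5971/978 = -3194004257/523145892 ≈ -6.1054)
((11702/(-5645) + 15192/14506) + W)/(-30929 + 45545) = ((11702/(-5645) + 15192/14506) - 3194004257/523145892)/(-30929 + 45545) = ((11702*(-1/5645) + 15192*(1/14506)) - 3194004257/523145892)/14616 = ((-11702/5645 + 7596/7253) - 3194004257/523145892)*(1/14616) = (-41995186/40943185 - 3194004257/523145892)*(1/14616) = -152742316224814457/21419259038146020*1/14616 = -152742316224814457/313063890101542228320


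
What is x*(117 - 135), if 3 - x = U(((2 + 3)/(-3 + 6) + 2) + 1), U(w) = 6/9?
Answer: -42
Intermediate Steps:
U(w) = ⅔ (U(w) = 6*(⅑) = ⅔)
x = 7/3 (x = 3 - 1*⅔ = 3 - ⅔ = 7/3 ≈ 2.3333)
x*(117 - 135) = 7*(117 - 135)/3 = (7/3)*(-18) = -42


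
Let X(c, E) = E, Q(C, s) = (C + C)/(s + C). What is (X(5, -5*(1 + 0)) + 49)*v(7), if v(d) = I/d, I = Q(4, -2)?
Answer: 176/7 ≈ 25.143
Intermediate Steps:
Q(C, s) = 2*C/(C + s) (Q(C, s) = (2*C)/(C + s) = 2*C/(C + s))
I = 4 (I = 2*4/(4 - 2) = 2*4/2 = 2*4*(1/2) = 4)
v(d) = 4/d
(X(5, -5*(1 + 0)) + 49)*v(7) = (-5*(1 + 0) + 49)*(4/7) = (-5*1 + 49)*(4*(1/7)) = (-5 + 49)*(4/7) = 44*(4/7) = 176/7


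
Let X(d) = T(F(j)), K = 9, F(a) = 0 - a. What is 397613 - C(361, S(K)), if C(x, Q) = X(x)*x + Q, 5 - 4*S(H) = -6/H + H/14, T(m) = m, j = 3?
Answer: 66980717/168 ≈ 3.9869e+5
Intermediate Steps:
F(a) = -a
X(d) = -3 (X(d) = -1*3 = -3)
S(H) = 5/4 - H/56 + 3/(2*H) (S(H) = 5/4 - (-6/H + H/14)/4 = 5/4 + (-H/56 + 3/(2*H)) = 5/4 - H/56 + 3/(2*H))
C(x, Q) = Q - 3*x (C(x, Q) = -3*x + Q = Q - 3*x)
397613 - C(361, S(K)) = 397613 - ((1/56)*(84 - 1*9*(-70 + 9))/9 - 3*361) = 397613 - ((1/56)*(⅑)*(84 - 1*9*(-61)) - 1083) = 397613 - ((1/56)*(⅑)*(84 + 549) - 1083) = 397613 - ((1/56)*(⅑)*633 - 1083) = 397613 - (211/168 - 1083) = 397613 - 1*(-181733/168) = 397613 + 181733/168 = 66980717/168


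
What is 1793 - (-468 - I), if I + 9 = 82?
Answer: 2334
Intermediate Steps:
I = 73 (I = -9 + 82 = 73)
1793 - (-468 - I) = 1793 - (-468 - 1*73) = 1793 - (-468 - 73) = 1793 - 1*(-541) = 1793 + 541 = 2334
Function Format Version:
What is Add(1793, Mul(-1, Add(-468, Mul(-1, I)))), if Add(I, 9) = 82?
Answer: 2334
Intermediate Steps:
I = 73 (I = Add(-9, 82) = 73)
Add(1793, Mul(-1, Add(-468, Mul(-1, I)))) = Add(1793, Mul(-1, Add(-468, Mul(-1, 73)))) = Add(1793, Mul(-1, Add(-468, -73))) = Add(1793, Mul(-1, -541)) = Add(1793, 541) = 2334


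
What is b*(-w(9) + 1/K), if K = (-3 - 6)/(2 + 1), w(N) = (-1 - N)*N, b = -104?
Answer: -27976/3 ≈ -9325.3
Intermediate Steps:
w(N) = N*(-1 - N)
K = -3 (K = -9/3 = -9*1/3 = -3)
b*(-w(9) + 1/K) = -104*(-(-1)*9*(1 + 9) + 1/(-3)) = -104*(-(-1)*9*10 - 1/3) = -104*(-1*(-90) - 1/3) = -104*(90 - 1/3) = -104*269/3 = -27976/3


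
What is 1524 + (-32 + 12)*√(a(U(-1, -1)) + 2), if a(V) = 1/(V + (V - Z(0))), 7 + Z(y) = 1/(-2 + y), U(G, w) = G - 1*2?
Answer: 1524 - 40*√6/3 ≈ 1491.3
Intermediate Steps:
U(G, w) = -2 + G (U(G, w) = G - 2 = -2 + G)
Z(y) = -7 + 1/(-2 + y)
a(V) = 1/(15/2 + 2*V) (a(V) = 1/(V + (V - (15 - 7*0)/(-2 + 0))) = 1/(V + (V - (15 + 0)/(-2))) = 1/(V + (V - (-1)*15/2)) = 1/(V + (V - 1*(-15/2))) = 1/(V + (V + 15/2)) = 1/(V + (15/2 + V)) = 1/(15/2 + 2*V))
1524 + (-32 + 12)*√(a(U(-1, -1)) + 2) = 1524 + (-32 + 12)*√(2/(15 + 4*(-2 - 1)) + 2) = 1524 - 20*√(2/(15 + 4*(-3)) + 2) = 1524 - 20*√(2/(15 - 12) + 2) = 1524 - 20*√(2/3 + 2) = 1524 - 20*√(2*(⅓) + 2) = 1524 - 20*√(⅔ + 2) = 1524 - 40*√6/3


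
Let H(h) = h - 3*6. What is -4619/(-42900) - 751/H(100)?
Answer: -15919571/1758900 ≈ -9.0509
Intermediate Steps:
H(h) = -18 + h (H(h) = h - 18 = -18 + h)
-4619/(-42900) - 751/H(100) = -4619/(-42900) - 751/(-18 + 100) = -4619*(-1/42900) - 751/82 = 4619/42900 - 751*1/82 = 4619/42900 - 751/82 = -15919571/1758900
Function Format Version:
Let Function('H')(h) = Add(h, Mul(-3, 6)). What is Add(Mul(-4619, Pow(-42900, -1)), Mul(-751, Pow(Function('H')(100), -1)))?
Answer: Rational(-15919571, 1758900) ≈ -9.0509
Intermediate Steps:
Function('H')(h) = Add(-18, h) (Function('H')(h) = Add(h, -18) = Add(-18, h))
Add(Mul(-4619, Pow(-42900, -1)), Mul(-751, Pow(Function('H')(100), -1))) = Add(Mul(-4619, Pow(-42900, -1)), Mul(-751, Pow(Add(-18, 100), -1))) = Add(Mul(-4619, Rational(-1, 42900)), Mul(-751, Pow(82, -1))) = Add(Rational(4619, 42900), Mul(-751, Rational(1, 82))) = Add(Rational(4619, 42900), Rational(-751, 82)) = Rational(-15919571, 1758900)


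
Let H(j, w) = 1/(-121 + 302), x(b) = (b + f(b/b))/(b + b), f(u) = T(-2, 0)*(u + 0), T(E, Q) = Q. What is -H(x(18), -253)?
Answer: -1/181 ≈ -0.0055249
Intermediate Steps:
f(u) = 0 (f(u) = 0*(u + 0) = 0*u = 0)
x(b) = 1/2 (x(b) = (b + 0)/(b + b) = b/((2*b)) = b*(1/(2*b)) = 1/2)
H(j, w) = 1/181
-H(x(18), -253) = -1*1/181 = -1/181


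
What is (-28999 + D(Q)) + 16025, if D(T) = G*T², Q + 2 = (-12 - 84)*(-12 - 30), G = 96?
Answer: 1559113426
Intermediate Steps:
Q = 4030 (Q = -2 + (-12 - 84)*(-12 - 30) = -2 - 96*(-42) = -2 + 4032 = 4030)
D(T) = 96*T²
(-28999 + D(Q)) + 16025 = (-28999 + 96*4030²) + 16025 = (-28999 + 96*16240900) + 16025 = (-28999 + 1559126400) + 16025 = 1559097401 + 16025 = 1559113426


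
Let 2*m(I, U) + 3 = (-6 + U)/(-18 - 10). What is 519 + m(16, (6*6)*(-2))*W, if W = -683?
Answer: 16581/28 ≈ 592.18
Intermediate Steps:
m(I, U) = -39/28 - U/56 (m(I, U) = -3/2 + ((-6 + U)/(-18 - 10))/2 = -3/2 + ((-6 + U)/(-28))/2 = -3/2 + ((-6 + U)*(-1/28))/2 = -3/2 + (3/14 - U/28)/2 = -3/2 + (3/28 - U/56) = -39/28 - U/56)
519 + m(16, (6*6)*(-2))*W = 519 + (-39/28 - 6*6*(-2)/56)*(-683) = 519 + (-39/28 - 9*(-2)/14)*(-683) = 519 + (-39/28 - 1/56*(-72))*(-683) = 519 + (-39/28 + 9/7)*(-683) = 519 - 3/28*(-683) = 519 + 2049/28 = 16581/28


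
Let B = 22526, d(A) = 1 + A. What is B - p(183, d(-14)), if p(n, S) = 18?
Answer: 22508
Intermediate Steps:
B - p(183, d(-14)) = 22526 - 1*18 = 22526 - 18 = 22508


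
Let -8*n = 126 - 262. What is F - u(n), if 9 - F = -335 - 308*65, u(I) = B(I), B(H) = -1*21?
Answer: 20385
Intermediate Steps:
B(H) = -21
n = 17 (n = -(126 - 262)/8 = -⅛*(-136) = 17)
u(I) = -21
F = 20364 (F = 9 - (-335 - 308*65) = 9 - (-335 - 20020) = 9 - 1*(-20355) = 9 + 20355 = 20364)
F - u(n) = 20364 - 1*(-21) = 20364 + 21 = 20385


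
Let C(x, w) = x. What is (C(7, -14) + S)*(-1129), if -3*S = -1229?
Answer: -1411250/3 ≈ -4.7042e+5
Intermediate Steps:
S = 1229/3 (S = -⅓*(-1229) = 1229/3 ≈ 409.67)
(C(7, -14) + S)*(-1129) = (7 + 1229/3)*(-1129) = (1250/3)*(-1129) = -1411250/3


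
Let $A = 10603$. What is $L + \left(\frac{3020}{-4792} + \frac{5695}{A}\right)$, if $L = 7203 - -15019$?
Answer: $\frac{282271416813}{12702394} \approx 22222.0$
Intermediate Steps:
$L = 22222$ ($L = 7203 + 15019 = 22222$)
$L + \left(\frac{3020}{-4792} + \frac{5695}{A}\right) = 22222 + \left(\frac{3020}{-4792} + \frac{5695}{10603}\right) = 22222 + \left(3020 \left(- \frac{1}{4792}\right) + 5695 \cdot \frac{1}{10603}\right) = 22222 + \left(- \frac{755}{1198} + \frac{5695}{10603}\right) = 22222 - \frac{1182655}{12702394} = \frac{282271416813}{12702394}$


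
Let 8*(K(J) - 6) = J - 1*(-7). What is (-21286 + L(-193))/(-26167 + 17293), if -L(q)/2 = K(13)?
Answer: 2367/986 ≈ 2.4006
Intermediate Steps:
K(J) = 55/8 + J/8 (K(J) = 6 + (J - 1*(-7))/8 = 6 + (J + 7)/8 = 6 + (7 + J)/8 = 6 + (7/8 + J/8) = 55/8 + J/8)
L(q) = -17 (L(q) = -2*(55/8 + (⅛)*13) = -2*(55/8 + 13/8) = -2*17/2 = -17)
(-21286 + L(-193))/(-26167 + 17293) = (-21286 - 17)/(-26167 + 17293) = -21303/(-8874) = -21303*(-1/8874) = 2367/986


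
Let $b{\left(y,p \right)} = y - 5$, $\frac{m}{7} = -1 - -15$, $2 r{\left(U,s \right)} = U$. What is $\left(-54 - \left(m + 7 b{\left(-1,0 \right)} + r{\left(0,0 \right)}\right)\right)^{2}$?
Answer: $12100$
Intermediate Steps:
$r{\left(U,s \right)} = \frac{U}{2}$
$m = 98$ ($m = 7 \left(-1 - -15\right) = 7 \left(-1 + 15\right) = 7 \cdot 14 = 98$)
$b{\left(y,p \right)} = -5 + y$
$\left(-54 - \left(m + 7 b{\left(-1,0 \right)} + r{\left(0,0 \right)}\right)\right)^{2} = \left(-54 - \left(98 + 0 + 7 \left(-5 - 1\right)\right)\right)^{2} = \left(-54 - 56\right)^{2} = \left(-110\right)^{2} = 12100$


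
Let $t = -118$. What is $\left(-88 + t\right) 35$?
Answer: $-7210$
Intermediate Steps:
$\left(-88 + t\right) 35 = \left(-88 - 118\right) 35 = \left(-206\right) 35 = -7210$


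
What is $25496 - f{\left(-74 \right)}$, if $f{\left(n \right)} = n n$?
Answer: $20020$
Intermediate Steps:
$f{\left(n \right)} = n^{2}$
$25496 - f{\left(-74 \right)} = 25496 - \left(-74\right)^{2} = 25496 - 5476 = 20020$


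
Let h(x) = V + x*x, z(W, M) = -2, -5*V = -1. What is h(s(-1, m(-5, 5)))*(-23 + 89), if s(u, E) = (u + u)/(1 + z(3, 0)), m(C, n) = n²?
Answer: 1386/5 ≈ 277.20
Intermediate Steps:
V = ⅕ (V = -⅕*(-1) = ⅕ ≈ 0.20000)
s(u, E) = -2*u (s(u, E) = (u + u)/(1 - 2) = (2*u)/(-1) = (2*u)*(-1) = -2*u)
h(x) = ⅕ + x² (h(x) = ⅕ + x*x = ⅕ + x²)
h(s(-1, m(-5, 5)))*(-23 + 89) = (⅕ + (-2*(-1))²)*(-23 + 89) = (⅕ + 2²)*66 = (⅕ + 4)*66 = (21/5)*66 = 1386/5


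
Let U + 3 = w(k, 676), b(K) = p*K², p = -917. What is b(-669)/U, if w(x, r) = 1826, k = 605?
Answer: -410413437/1823 ≈ -2.2513e+5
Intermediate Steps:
b(K) = -917*K²
U = 1823 (U = -3 + 1826 = 1823)
b(-669)/U = -917*(-669)²/1823 = -917*447561*(1/1823) = -410413437*1/1823 = -410413437/1823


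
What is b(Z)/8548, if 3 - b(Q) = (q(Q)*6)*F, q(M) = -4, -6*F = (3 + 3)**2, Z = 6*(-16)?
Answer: -141/8548 ≈ -0.016495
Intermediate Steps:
Z = -96
F = -6 (F = -(3 + 3)**2/6 = -1/6*6**2 = -1/6*36 = -6)
q(M) = -4 (q(M) = -4*1 = -4)
b(Q) = -141 (b(Q) = 3 - (-4*6)*(-6) = 3 - (-24)*(-6) = 3 - 1*144 = 3 - 144 = -141)
b(Z)/8548 = -141/8548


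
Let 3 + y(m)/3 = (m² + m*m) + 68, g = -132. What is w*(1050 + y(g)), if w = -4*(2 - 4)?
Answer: 846312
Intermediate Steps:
y(m) = 195 + 6*m² (y(m) = -9 + 3*((m² + m*m) + 68) = -9 + 3*((m² + m²) + 68) = -9 + 3*(2*m² + 68) = -9 + 3*(68 + 2*m²) = -9 + (204 + 6*m²) = 195 + 6*m²)
w = 8 (w = -4*(-2) = 8)
w*(1050 + y(g)) = 8*(1050 + (195 + 6*(-132)²)) = 8*(1050 + (195 + 6*17424)) = 8*(1050 + (195 + 104544)) = 8*(1050 + 104739) = 8*105789 = 846312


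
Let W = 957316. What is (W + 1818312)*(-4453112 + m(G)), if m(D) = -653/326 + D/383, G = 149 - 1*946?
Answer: -771634531874344838/62429 ≈ -1.2360e+13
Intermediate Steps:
G = -797 (G = 149 - 946 = -797)
m(D) = -653/326 + D/383 (m(D) = -653*1/326 + D*(1/383) = -653/326 + D/383)
(W + 1818312)*(-4453112 + m(G)) = (957316 + 1818312)*(-4453112 + (-653/326 + (1/383)*(-797))) = 2775628*(-4453112 + (-653/326 - 797/383)) = 2775628*(-4453112 - 509921/124858) = 2775628*(-556007168017/124858) = -771634531874344838/62429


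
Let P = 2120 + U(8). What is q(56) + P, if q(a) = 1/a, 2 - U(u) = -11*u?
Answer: 123761/56 ≈ 2210.0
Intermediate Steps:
U(u) = 2 + 11*u (U(u) = 2 - (-11)*u = 2 + 11*u)
P = 2210 (P = 2120 + (2 + 11*8) = 2120 + (2 + 88) = 2120 + 90 = 2210)
q(56) + P = 1/56 + 2210 = 123761/56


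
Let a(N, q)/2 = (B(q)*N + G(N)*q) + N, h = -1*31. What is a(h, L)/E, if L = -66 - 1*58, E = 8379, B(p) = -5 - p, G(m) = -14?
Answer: -3968/8379 ≈ -0.47357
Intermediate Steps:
L = -124 (L = -66 - 58 = -124)
h = -31
a(N, q) = -28*q + 2*N + 2*N*(-5 - q) (a(N, q) = 2*(((-5 - q)*N - 14*q) + N) = 2*((N*(-5 - q) - 14*q) + N) = 2*((-14*q + N*(-5 - q)) + N) = 2*(N - 14*q + N*(-5 - q)) = -28*q + 2*N + 2*N*(-5 - q))
a(h, L)/E = (-28*(-124) + 2*(-31) - 2*(-31)*(5 - 124))/8379 = (3472 - 62 - 2*(-31)*(-119))*(1/8379) = (3472 - 62 - 7378)*(1/8379) = -3968*1/8379 = -3968/8379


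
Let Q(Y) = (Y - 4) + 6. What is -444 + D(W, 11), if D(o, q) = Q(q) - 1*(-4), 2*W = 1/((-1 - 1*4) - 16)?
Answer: -427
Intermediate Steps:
Q(Y) = 2 + Y (Q(Y) = (-4 + Y) + 6 = 2 + Y)
W = -1/42 (W = 1/(2*((-1 - 1*4) - 16)) = 1/(2*((-1 - 4) - 16)) = 1/(2*(-5 - 16)) = (½)/(-21) = (½)*(-1/21) = -1/42 ≈ -0.023810)
D(o, q) = 6 + q (D(o, q) = (2 + q) - 1*(-4) = (2 + q) + 4 = 6 + q)
-444 + D(W, 11) = -444 + (6 + 11) = -444 + 17 = -427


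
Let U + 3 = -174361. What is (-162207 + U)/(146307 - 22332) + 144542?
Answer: 17919257879/123975 ≈ 1.4454e+5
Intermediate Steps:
U = -174364 (U = -3 - 174361 = -174364)
(-162207 + U)/(146307 - 22332) + 144542 = (-162207 - 174364)/(146307 - 22332) + 144542 = -336571/123975 + 144542 = 17919257879/123975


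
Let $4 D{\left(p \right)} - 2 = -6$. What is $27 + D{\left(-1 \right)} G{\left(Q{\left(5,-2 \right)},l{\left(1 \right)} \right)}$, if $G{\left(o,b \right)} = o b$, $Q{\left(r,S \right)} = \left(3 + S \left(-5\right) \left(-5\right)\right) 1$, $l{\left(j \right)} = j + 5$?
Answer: $309$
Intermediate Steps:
$D{\left(p \right)} = -1$ ($D{\left(p \right)} = \frac{1}{2} + \frac{1}{4} \left(-6\right) = \frac{1}{2} - \frac{3}{2} = -1$)
$l{\left(j \right)} = 5 + j$
$Q{\left(r,S \right)} = 3 + 25 S$ ($Q{\left(r,S \right)} = \left(3 + - 5 S \left(-5\right)\right) 1 = \left(3 + 25 S\right) 1 = 3 + 25 S$)
$G{\left(o,b \right)} = b o$
$27 + D{\left(-1 \right)} G{\left(Q{\left(5,-2 \right)},l{\left(1 \right)} \right)} = 27 - \left(5 + 1\right) \left(3 + 25 \left(-2\right)\right) = 27 - 6 \left(3 - 50\right) = 27 - 6 \left(-47\right) = 27 - -282 = 27 + 282 = 309$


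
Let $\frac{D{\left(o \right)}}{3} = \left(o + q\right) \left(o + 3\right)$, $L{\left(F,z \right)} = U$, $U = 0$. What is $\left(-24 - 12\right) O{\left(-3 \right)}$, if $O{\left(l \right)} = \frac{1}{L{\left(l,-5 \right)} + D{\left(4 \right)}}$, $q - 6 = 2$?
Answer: $- \frac{1}{7} \approx -0.14286$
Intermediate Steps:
$L{\left(F,z \right)} = 0$
$q = 8$ ($q = 6 + 2 = 8$)
$D{\left(o \right)} = 3 \left(3 + o\right) \left(8 + o\right)$ ($D{\left(o \right)} = 3 \left(o + 8\right) \left(o + 3\right) = 3 \left(8 + o\right) \left(3 + o\right) = 3 \left(3 + o\right) \left(8 + o\right)$)
$O{\left(l \right)} = \frac{1}{252}$ ($O{\left(l \right)} = \frac{1}{0 + \left(72 + 3 \cdot 4^{2} + 33 \cdot 4\right)} = \frac{1}{0 + \left(72 + 3 \cdot 16 + 132\right)} = \frac{1}{0 + \left(72 + 48 + 132\right)} = \frac{1}{0 + 252} = \frac{1}{252}$)
$\left(-24 - 12\right) O{\left(-3 \right)} = \left(-24 - 12\right) \frac{1}{252} = \left(-36\right) \frac{1}{252} = - \frac{1}{7}$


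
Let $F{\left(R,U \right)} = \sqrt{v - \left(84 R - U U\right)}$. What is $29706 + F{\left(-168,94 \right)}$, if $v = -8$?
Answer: $29706 + 2 \sqrt{5735} \approx 29857.0$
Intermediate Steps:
$F{\left(R,U \right)} = \sqrt{-8 + U^{2} - 84 R}$ ($F{\left(R,U \right)} = \sqrt{-8 - \left(84 R - U U\right)} = \sqrt{-8 - \left(- U^{2} + 84 R\right)} = \sqrt{-8 + U^{2} - 84 R}$)
$29706 + F{\left(-168,94 \right)} = 29706 + \sqrt{-8 + 94^{2} - -14112} = 29706 + \sqrt{-8 + 8836 + 14112} = 29706 + \sqrt{22940} = 29706 + 2 \sqrt{5735}$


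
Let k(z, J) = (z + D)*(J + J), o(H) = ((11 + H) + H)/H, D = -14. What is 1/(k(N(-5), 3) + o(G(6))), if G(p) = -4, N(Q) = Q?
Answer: -4/459 ≈ -0.0087146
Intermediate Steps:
o(H) = (11 + 2*H)/H
k(z, J) = 2*J*(-14 + z) (k(z, J) = (z - 14)*(J + J) = (-14 + z)*(2*J) = 2*J*(-14 + z))
1/(k(N(-5), 3) + o(G(6))) = 1/(2*3*(-14 - 5) + (2 + 11/(-4))) = 1/(2*3*(-19) + (2 + 11*(-¼))) = 1/(-114 + (2 - 11/4)) = 1/(-114 - ¾) = 1/(-459/4) = -4/459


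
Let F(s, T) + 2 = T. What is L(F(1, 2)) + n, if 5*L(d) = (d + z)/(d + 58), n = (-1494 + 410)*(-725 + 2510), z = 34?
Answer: -280566283/145 ≈ -1.9349e+6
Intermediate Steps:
F(s, T) = -2 + T
n = -1934940 (n = -1084*1785 = -1934940)
L(d) = (34 + d)/(5*(58 + d)) (L(d) = ((d + 34)/(d + 58))/5 = ((34 + d)/(58 + d))/5 = (34 + d)/(5*(58 + d)))
L(F(1, 2)) + n = (34 + (-2 + 2))/(5*(58 + (-2 + 2))) - 1934940 = (34 + 0)/(5*(58 + 0)) - 1934940 = (⅕)*34/58 - 1934940 = (⅕)*(1/58)*34 - 1934940 = 17/145 - 1934940 = -280566283/145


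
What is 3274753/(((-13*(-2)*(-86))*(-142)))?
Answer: 3274753/317512 ≈ 10.314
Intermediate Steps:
3274753/(((-13*(-2)*(-86))*(-142))) = 3274753/(((26*(-86))*(-142))) = 3274753/((-2236*(-142))) = 3274753/317512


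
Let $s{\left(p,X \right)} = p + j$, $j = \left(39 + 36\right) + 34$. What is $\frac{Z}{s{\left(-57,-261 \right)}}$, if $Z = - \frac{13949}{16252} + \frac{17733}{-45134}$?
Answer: $- \frac{458885441}{19071461968} \approx -0.024061$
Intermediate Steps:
$j = 109$ ($j = 75 + 34 = 109$)
$Z = - \frac{458885441}{366758884}$ ($Z = \left(-13949\right) \frac{1}{16252} + 17733 \left(- \frac{1}{45134}\right) = - \frac{13949}{16252} - \frac{17733}{45134} = - \frac{458885441}{366758884} \approx -1.2512$)
$s{\left(p,X \right)} = 109 + p$ ($s{\left(p,X \right)} = p + 109 = 109 + p$)
$\frac{Z}{s{\left(-57,-261 \right)}} = - \frac{458885441}{366758884 \left(109 - 57\right)} = - \frac{458885441}{366758884 \cdot 52} = \left(- \frac{458885441}{366758884}\right) \frac{1}{52} = - \frac{458885441}{19071461968}$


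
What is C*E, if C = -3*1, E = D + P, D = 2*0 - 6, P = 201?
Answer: -585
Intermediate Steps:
D = -6 (D = 0 - 6 = -6)
E = 195 (E = -6 + 201 = 195)
C = -3
C*E = -3*195 = -585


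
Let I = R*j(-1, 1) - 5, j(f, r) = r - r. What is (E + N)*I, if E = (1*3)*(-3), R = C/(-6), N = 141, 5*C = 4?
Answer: -660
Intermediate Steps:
C = ⅘ (C = (⅕)*4 = ⅘ ≈ 0.80000)
j(f, r) = 0
R = -2/15 (R = (⅘)/(-6) = (⅘)*(-⅙) = -2/15 ≈ -0.13333)
E = -9 (E = 3*(-3) = -9)
I = -5 (I = -2/15*0 - 5 = 0 - 5 = -5)
(E + N)*I = (-9 + 141)*(-5) = 132*(-5) = -660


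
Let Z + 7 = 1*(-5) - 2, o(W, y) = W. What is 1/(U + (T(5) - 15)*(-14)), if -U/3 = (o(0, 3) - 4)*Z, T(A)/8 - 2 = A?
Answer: -1/742 ≈ -0.0013477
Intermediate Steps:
T(A) = 16 + 8*A
Z = -14 (Z = -7 + (1*(-5) - 2) = -7 + (-5 - 2) = -7 - 7 = -14)
U = -168 (U = -3*(0 - 4)*(-14) = -(-12)*(-14) = -3*56 = -168)
1/(U + (T(5) - 15)*(-14)) = 1/(-168 + ((16 + 8*5) - 15)*(-14)) = 1/(-168 + ((16 + 40) - 15)*(-14)) = 1/(-168 + (56 - 15)*(-14)) = 1/(-168 + 41*(-14)) = 1/(-168 - 574) = 1/(-742) = -1/742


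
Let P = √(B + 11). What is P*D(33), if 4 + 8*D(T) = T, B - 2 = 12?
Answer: 145/8 ≈ 18.125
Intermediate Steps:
B = 14 (B = 2 + 12 = 14)
D(T) = -½ + T/8
P = 5 (P = √(14 + 11) = √25 = 5)
P*D(33) = 5*(-½ + (⅛)*33) = 5*(-½ + 33/8) = 5*(29/8) = 145/8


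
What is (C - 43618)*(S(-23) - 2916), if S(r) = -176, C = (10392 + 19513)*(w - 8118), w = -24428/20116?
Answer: 3776217022130364/5029 ≈ 7.5089e+11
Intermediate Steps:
w = -6107/5029 (w = -24428*1/20116 = -6107/5029 ≈ -1.2144)
C = -1221066874745/5029 (C = (10392 + 19513)*(-6107/5029 - 8118) = 29905*(-40831529/5029) = -1221066874745/5029 ≈ -2.4280e+8)
(C - 43618)*(S(-23) - 2916) = (-1221066874745/5029 - 43618)*(-176 - 2916) = -1221286229667/5029*(-3092) = 3776217022130364/5029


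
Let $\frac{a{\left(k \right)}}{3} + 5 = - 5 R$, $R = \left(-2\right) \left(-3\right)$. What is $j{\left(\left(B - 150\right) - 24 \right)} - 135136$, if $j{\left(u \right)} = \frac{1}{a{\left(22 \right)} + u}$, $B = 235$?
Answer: $- \frac{5945985}{44} \approx -1.3514 \cdot 10^{5}$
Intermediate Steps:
$R = 6$
$a{\left(k \right)} = -105$ ($a{\left(k \right)} = -15 + 3 \left(\left(-5\right) 6\right) = -15 + 3 \left(-30\right) = -15 - 90 = -105$)
$j{\left(u \right)} = \frac{1}{-105 + u}$
$j{\left(\left(B - 150\right) - 24 \right)} - 135136 = \frac{1}{-105 + \left(\left(235 - 150\right) - 24\right)} - 135136 = \frac{1}{-105 + \left(85 + \left(-61 + 37\right)\right)} - 135136 = \frac{1}{-105 + \left(85 - 24\right)} - 135136 = \frac{1}{-105 + 61} - 135136 = \frac{1}{-44} - 135136 = - \frac{1}{44} - 135136 = - \frac{5945985}{44}$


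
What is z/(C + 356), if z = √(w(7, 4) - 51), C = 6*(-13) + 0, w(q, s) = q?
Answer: I*√11/139 ≈ 0.023861*I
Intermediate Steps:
C = -78 (C = -78 + 0 = -78)
z = 2*I*√11 (z = √(7 - 51) = √(-44) = 2*I*√11 ≈ 6.6332*I)
z/(C + 356) = (2*I*√11)/(-78 + 356) = (2*I*√11)/278 = (2*I*√11)*(1/278) = I*√11/139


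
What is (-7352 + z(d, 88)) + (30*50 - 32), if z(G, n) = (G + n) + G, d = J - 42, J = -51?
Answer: -5982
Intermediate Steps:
d = -93 (d = -51 - 42 = -93)
z(G, n) = n + 2*G
(-7352 + z(d, 88)) + (30*50 - 32) = (-7352 + (88 + 2*(-93))) + (30*50 - 32) = (-7352 + (88 - 186)) + (1500 - 32) = (-7352 - 98) + 1468 = -7450 + 1468 = -5982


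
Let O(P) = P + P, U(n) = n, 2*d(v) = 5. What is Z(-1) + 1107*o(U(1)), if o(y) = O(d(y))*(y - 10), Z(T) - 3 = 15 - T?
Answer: -49796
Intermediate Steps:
d(v) = 5/2 (d(v) = (½)*5 = 5/2)
Z(T) = 18 - T (Z(T) = 3 + (15 - T) = 18 - T)
O(P) = 2*P
o(y) = -50 + 5*y (o(y) = (2*(5/2))*(y - 10) = 5*(-10 + y) = -50 + 5*y)
Z(-1) + 1107*o(U(1)) = (18 - 1*(-1)) + 1107*(-50 + 5*1) = (18 + 1) + 1107*(-50 + 5) = 19 + 1107*(-45) = 19 - 49815 = -49796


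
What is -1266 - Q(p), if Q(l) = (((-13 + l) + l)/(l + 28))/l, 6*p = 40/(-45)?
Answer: -3817821/3008 ≈ -1269.2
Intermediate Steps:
p = -4/27 (p = (40/(-45))/6 = (40*(-1/45))/6 = (1/6)*(-8/9) = -4/27 ≈ -0.14815)
Q(l) = (-13 + 2*l)/(l*(28 + l)) (Q(l) = ((-13 + 2*l)/(28 + l))/l = (-13 + 2*l)/(l*(28 + l)))
-1266 - Q(p) = -1266 - (-13 + 2*(-4/27))/((-4/27)*(28 - 4/27)) = -1266 - (-27)*(-13 - 8/27)/(4*752/27) = -1266 - (-27)*27*(-359)/(4*752*27) = -1266 - 1*9693/3008 = -1266 - 9693/3008 = -3817821/3008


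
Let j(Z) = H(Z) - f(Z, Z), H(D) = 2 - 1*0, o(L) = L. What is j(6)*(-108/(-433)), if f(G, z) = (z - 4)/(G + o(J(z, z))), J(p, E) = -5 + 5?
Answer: 180/433 ≈ 0.41570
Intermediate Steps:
J(p, E) = 0
f(G, z) = (-4 + z)/G (f(G, z) = (z - 4)/(G + 0) = (-4 + z)/G)
H(D) = 2 (H(D) = 2 + 0 = 2)
j(Z) = 2 - (-4 + Z)/Z
j(6)*(-108/(-433)) = ((4 + 6)/6)*(-108/(-433)) = ((⅙)*10)*(-108*(-1/433)) = (5/3)*(108/433) = 180/433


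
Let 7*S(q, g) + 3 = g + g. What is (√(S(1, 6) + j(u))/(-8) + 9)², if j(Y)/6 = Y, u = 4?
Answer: (504 - √1239)²/3136 ≈ 70.081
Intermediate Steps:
S(q, g) = -3/7 + 2*g/7 (S(q, g) = -3/7 + (g + g)/7 = -3/7 + (2*g)/7 = -3/7 + 2*g/7)
j(Y) = 6*Y
(√(S(1, 6) + j(u))/(-8) + 9)² = (√((-3/7 + (2/7)*6) + 6*4)/(-8) + 9)² = (√((-3/7 + 12/7) + 24)*(-⅛) + 9)² = (√(9/7 + 24)*(-⅛) + 9)² = (√(177/7)*(-⅛) + 9)² = ((√1239/7)*(-⅛) + 9)² = (-√1239/56 + 9)² = (9 - √1239/56)²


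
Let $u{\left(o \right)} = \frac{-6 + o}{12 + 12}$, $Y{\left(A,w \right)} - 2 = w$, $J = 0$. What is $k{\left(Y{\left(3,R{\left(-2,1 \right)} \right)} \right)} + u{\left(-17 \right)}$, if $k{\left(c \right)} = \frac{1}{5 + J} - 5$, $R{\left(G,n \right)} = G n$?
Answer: $- \frac{691}{120} \approx -5.7583$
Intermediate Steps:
$Y{\left(A,w \right)} = 2 + w$
$u{\left(o \right)} = - \frac{1}{4} + \frac{o}{24}$ ($u{\left(o \right)} = \frac{-6 + o}{24} = \left(-6 + o\right) \frac{1}{24} = - \frac{1}{4} + \frac{o}{24}$)
$k{\left(c \right)} = - \frac{24}{5}$ ($k{\left(c \right)} = \frac{1}{5 + 0} - 5 = \frac{1}{5} - 5 = - \frac{24}{5}$)
$k{\left(Y{\left(3,R{\left(-2,1 \right)} \right)} \right)} + u{\left(-17 \right)} = - \frac{24}{5} + \left(- \frac{1}{4} + \frac{1}{24} \left(-17\right)\right) = - \frac{24}{5} - \frac{23}{24} = - \frac{691}{120}$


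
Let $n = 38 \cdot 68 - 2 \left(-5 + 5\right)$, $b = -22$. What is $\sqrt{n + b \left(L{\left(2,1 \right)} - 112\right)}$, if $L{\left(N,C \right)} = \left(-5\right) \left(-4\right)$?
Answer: $48 \sqrt{2} \approx 67.882$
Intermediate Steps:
$L{\left(N,C \right)} = 20$
$n = 2584$ ($n = 2584 - 0 = 2584 + 0 = 2584$)
$\sqrt{n + b \left(L{\left(2,1 \right)} - 112\right)} = \sqrt{2584 - 22 \left(20 - 112\right)} = \sqrt{2584 - -2024} = \sqrt{2584 + 2024} = \sqrt{4608} = 48 \sqrt{2}$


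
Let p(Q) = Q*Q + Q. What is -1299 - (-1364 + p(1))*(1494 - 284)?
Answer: 1646721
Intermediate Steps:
p(Q) = Q + Q² (p(Q) = Q² + Q = Q + Q²)
-1299 - (-1364 + p(1))*(1494 - 284) = -1299 - (-1364 + 1*(1 + 1))*(1494 - 284) = -1299 - (-1364 + 1*2)*1210 = -1299 - (-1364 + 2)*1210 = -1299 - (-1362)*1210 = -1299 - 1*(-1648020) = -1299 + 1648020 = 1646721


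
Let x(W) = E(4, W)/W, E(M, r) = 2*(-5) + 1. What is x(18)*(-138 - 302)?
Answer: 220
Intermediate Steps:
E(M, r) = -9 (E(M, r) = -10 + 1 = -9)
x(W) = -9/W
x(18)*(-138 - 302) = (-9/18)*(-138 - 302) = -9*1/18*(-440) = -½*(-440) = 220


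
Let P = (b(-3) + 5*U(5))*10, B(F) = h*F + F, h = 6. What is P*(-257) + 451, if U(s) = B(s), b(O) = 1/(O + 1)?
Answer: -448014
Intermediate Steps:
b(O) = 1/(1 + O)
B(F) = 7*F (B(F) = 6*F + F = 7*F)
U(s) = 7*s
P = 1745 (P = (1/(1 - 3) + 5*(7*5))*10 = (1/(-2) + 5*35)*10 = (-1/2 + 175)*10 = (349/2)*10 = 1745)
P*(-257) + 451 = 1745*(-257) + 451 = -448465 + 451 = -448014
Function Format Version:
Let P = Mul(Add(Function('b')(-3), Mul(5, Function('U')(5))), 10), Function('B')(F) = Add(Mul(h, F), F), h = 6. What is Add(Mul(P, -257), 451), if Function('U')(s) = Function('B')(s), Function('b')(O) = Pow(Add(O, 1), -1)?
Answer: -448014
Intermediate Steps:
Function('b')(O) = Pow(Add(1, O), -1)
Function('B')(F) = Mul(7, F) (Function('B')(F) = Add(Mul(6, F), F) = Mul(7, F))
Function('U')(s) = Mul(7, s)
P = 1745 (P = Mul(Add(Pow(Add(1, -3), -1), Mul(5, Mul(7, 5))), 10) = Mul(Add(Pow(-2, -1), Mul(5, 35)), 10) = Mul(Add(Rational(-1, 2), 175), 10) = Mul(Rational(349, 2), 10) = 1745)
Add(Mul(P, -257), 451) = Add(Mul(1745, -257), 451) = Add(-448465, 451) = -448014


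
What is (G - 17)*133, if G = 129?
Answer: 14896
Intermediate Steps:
(G - 17)*133 = (129 - 17)*133 = 112*133 = 14896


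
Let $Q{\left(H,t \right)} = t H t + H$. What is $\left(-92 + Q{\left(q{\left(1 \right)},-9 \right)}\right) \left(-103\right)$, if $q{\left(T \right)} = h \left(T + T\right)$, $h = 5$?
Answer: $-74984$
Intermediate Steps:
$q{\left(T \right)} = 10 T$ ($q{\left(T \right)} = 5 \left(T + T\right) = 5 \cdot 2 T = 10 T$)
$Q{\left(H,t \right)} = H + H t^{2}$ ($Q{\left(H,t \right)} = H t t + H = H t^{2} + H = H + H t^{2}$)
$\left(-92 + Q{\left(q{\left(1 \right)},-9 \right)}\right) \left(-103\right) = \left(-92 + 10 \cdot 1 \left(1 + \left(-9\right)^{2}\right)\right) \left(-103\right) = \left(-92 + 10 \left(1 + 81\right)\right) \left(-103\right) = \left(-92 + 10 \cdot 82\right) \left(-103\right) = \left(-92 + 820\right) \left(-103\right) = 728 \left(-103\right) = -74984$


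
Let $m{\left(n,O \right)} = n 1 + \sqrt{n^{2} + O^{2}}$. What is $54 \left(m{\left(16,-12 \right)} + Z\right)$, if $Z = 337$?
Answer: $20142$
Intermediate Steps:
$m{\left(n,O \right)} = n + \sqrt{O^{2} + n^{2}}$
$54 \left(m{\left(16,-12 \right)} + Z\right) = 54 \left(\left(16 + \sqrt{\left(-12\right)^{2} + 16^{2}}\right) + 337\right) = 54 \left(\left(16 + \sqrt{144 + 256}\right) + 337\right) = 54 \left(\left(16 + \sqrt{400}\right) + 337\right) = 54 \left(\left(16 + 20\right) + 337\right) = 54 \left(36 + 337\right) = 54 \cdot 373 = 20142$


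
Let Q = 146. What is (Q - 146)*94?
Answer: 0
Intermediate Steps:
(Q - 146)*94 = (146 - 146)*94 = 0*94 = 0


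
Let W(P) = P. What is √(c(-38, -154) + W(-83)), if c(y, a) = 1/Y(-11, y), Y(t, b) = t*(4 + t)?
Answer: 3*I*√54670/77 ≈ 9.1097*I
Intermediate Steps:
c(y, a) = 1/77 (c(y, a) = 1/(-11*(4 - 11)) = 1/(-11*(-7)) = 1/77)
√(c(-38, -154) + W(-83)) = √(1/77 - 83) = √(-6390/77) = 3*I*√54670/77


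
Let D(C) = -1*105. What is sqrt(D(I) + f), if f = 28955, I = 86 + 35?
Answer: 5*sqrt(1154) ≈ 169.85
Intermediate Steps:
I = 121
D(C) = -105
sqrt(D(I) + f) = sqrt(-105 + 28955) = sqrt(28850) = 5*sqrt(1154)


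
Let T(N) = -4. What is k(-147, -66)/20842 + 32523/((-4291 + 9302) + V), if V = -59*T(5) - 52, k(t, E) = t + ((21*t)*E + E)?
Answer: 1735177521/108274190 ≈ 16.026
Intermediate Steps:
k(t, E) = E + t + 21*E*t (k(t, E) = t + (21*E*t + E) = t + (E + 21*E*t) = E + t + 21*E*t)
V = 184 (V = -59*(-4) - 52 = 236 - 52 = 184)
k(-147, -66)/20842 + 32523/((-4291 + 9302) + V) = (-66 - 147 + 21*(-66)*(-147))/20842 + 32523/((-4291 + 9302) + 184) = (-66 - 147 + 203742)*(1/20842) + 32523/(5011 + 184) = 203529*(1/20842) + 32523/5195 = 203529/20842 + 32523*(1/5195) = 203529/20842 + 32523/5195 = 1735177521/108274190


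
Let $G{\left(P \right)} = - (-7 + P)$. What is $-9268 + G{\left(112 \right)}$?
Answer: $-9373$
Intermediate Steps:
$G{\left(P \right)} = 7 - P$
$-9268 + G{\left(112 \right)} = -9268 + \left(7 - 112\right) = -9268 - 105 = -9373$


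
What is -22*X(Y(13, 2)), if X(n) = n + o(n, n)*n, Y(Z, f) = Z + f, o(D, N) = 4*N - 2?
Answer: -19470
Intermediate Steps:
o(D, N) = -2 + 4*N
X(n) = n + n*(-2 + 4*n) (X(n) = n + (-2 + 4*n)*n = n + n*(-2 + 4*n))
-22*X(Y(13, 2)) = -22*(13 + 2)*(-1 + 4*(13 + 2)) = -330*(-1 + 4*15) = -330*(-1 + 60) = -330*59 = -22*885 = -19470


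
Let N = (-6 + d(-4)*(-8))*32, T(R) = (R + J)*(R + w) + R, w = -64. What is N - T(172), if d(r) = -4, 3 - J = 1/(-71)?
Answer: -1295148/71 ≈ -18242.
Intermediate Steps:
J = 214/71 (J = 3 - 1/(-71) = 3 - 1*(-1/71) = 3 + 1/71 = 214/71 ≈ 3.0141)
T(R) = R + (-64 + R)*(214/71 + R) (T(R) = (R + 214/71)*(R - 64) + R = (214/71 + R)*(-64 + R) + R = (-64 + R)*(214/71 + R) + R = R + (-64 + R)*(214/71 + R))
N = 832 (N = (-6 - 4*(-8))*32 = (-6 + 32)*32 = 26*32 = 832)
N - T(172) = 832 - (-13696/71 + 172² - 4259/71*172) = 832 - (-13696/71 + 29584 - 732548/71) = 832 - 1*1354220/71 = 832 - 1354220/71 = -1295148/71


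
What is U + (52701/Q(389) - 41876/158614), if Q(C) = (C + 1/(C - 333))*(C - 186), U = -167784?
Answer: -8406526451509234/50103386855 ≈ -1.6778e+5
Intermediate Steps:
Q(C) = (-186 + C)*(C + 1/(-333 + C)) (Q(C) = (C + 1/(-333 + C))*(-186 + C) = (-186 + C)*(C + 1/(-333 + C)))
U + (52701/Q(389) - 41876/158614) = -167784 + (52701/(((-186 + 389**3 - 519*389**2 + 61939*389)/(-333 + 389))) - 41876/158614) = -167784 + (52701/(((-186 + 58863869 - 519*151321 + 24094271)/56)) - 41876*1/158614) = -167784 + (52701/(((-186 + 58863869 - 78535599 + 24094271)/56)) - 20938/79307) = -167784 + (52701/(((1/56)*4422355)) - 20938/79307) = -167784 + (52701/(631765/8) - 20938/79307) = -167784 + (52701*(8/631765) - 20938/79307) = -167784 + (421608/631765 - 20938/79307) = -167784 + 20208570086/50103386855 = -8406526451509234/50103386855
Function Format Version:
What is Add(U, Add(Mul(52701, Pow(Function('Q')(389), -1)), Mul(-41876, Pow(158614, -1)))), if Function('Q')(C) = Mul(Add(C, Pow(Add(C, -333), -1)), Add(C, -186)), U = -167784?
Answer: Rational(-8406526451509234, 50103386855) ≈ -1.6778e+5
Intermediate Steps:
Function('Q')(C) = Mul(Add(-186, C), Add(C, Pow(Add(-333, C), -1))) (Function('Q')(C) = Mul(Add(C, Pow(Add(-333, C), -1)), Add(-186, C)) = Mul(Add(-186, C), Add(C, Pow(Add(-333, C), -1))))
Add(U, Add(Mul(52701, Pow(Function('Q')(389), -1)), Mul(-41876, Pow(158614, -1)))) = Add(-167784, Add(Mul(52701, Pow(Mul(Pow(Add(-333, 389), -1), Add(-186, Pow(389, 3), Mul(-519, Pow(389, 2)), Mul(61939, 389))), -1)), Mul(-41876, Pow(158614, -1)))) = Add(-167784, Add(Mul(52701, Pow(Mul(Pow(56, -1), Add(-186, 58863869, Mul(-519, 151321), 24094271)), -1)), Mul(-41876, Rational(1, 158614)))) = Add(-167784, Add(Mul(52701, Pow(Mul(Rational(1, 56), Add(-186, 58863869, -78535599, 24094271)), -1)), Rational(-20938, 79307))) = Add(-167784, Add(Mul(52701, Pow(Mul(Rational(1, 56), 4422355), -1)), Rational(-20938, 79307))) = Add(-167784, Add(Mul(52701, Pow(Rational(631765, 8), -1)), Rational(-20938, 79307))) = Add(-167784, Add(Mul(52701, Rational(8, 631765)), Rational(-20938, 79307))) = Add(-167784, Add(Rational(421608, 631765), Rational(-20938, 79307))) = Add(-167784, Rational(20208570086, 50103386855)) = Rational(-8406526451509234, 50103386855)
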